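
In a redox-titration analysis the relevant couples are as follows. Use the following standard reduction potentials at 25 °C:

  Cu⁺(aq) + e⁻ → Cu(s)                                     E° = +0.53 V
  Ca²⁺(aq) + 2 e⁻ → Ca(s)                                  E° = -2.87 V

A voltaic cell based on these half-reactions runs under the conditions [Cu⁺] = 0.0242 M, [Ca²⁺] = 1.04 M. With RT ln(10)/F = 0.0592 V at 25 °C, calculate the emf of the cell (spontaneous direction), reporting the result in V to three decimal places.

Cu⁺/Cu is the cathode (higher E°), Ca²⁺/Ca the anode: E°cell = +0.53 − (-2.87) = +3.40 V, n = 2.
Overall: 2 Cu⁺(aq) + Ca(s) → 2 Cu(s) + Ca²⁺(aq)
Q = [Ca²⁺] / ([Cu⁺]^2); log Q = 3.249.
E = E° − (0.0592/n) log Q = +3.40 − (0.0592/2)(3.249) = +3.304 V.

+3.304 V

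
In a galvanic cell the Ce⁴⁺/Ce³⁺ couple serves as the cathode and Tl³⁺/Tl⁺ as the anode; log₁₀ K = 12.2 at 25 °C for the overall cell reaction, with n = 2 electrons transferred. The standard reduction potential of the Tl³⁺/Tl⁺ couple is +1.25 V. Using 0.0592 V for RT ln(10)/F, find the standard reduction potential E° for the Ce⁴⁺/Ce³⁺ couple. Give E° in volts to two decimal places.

+1.61 V

E°cell = (0.0592/n)·log K = (0.0592/2)(12.2) = +0.361 V.
Since Ce⁴⁺/Ce³⁺ is the cathode and Tl³⁺/Tl⁺ the anode, E°cell = E°(Ce⁴⁺/Ce³⁺) − E°(Tl³⁺/Tl⁺).
So E°(Ce⁴⁺/Ce³⁺) = E°cell + E°(Tl³⁺/Tl⁺) = +0.361 + (+1.25) = +1.61 V.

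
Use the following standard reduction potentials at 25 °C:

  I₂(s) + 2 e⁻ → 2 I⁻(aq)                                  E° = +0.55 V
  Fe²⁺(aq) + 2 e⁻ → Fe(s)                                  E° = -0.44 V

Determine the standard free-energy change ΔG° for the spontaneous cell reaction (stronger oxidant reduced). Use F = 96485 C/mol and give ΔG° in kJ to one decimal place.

-191.0 kJ

I₂/I⁻ (E° = +0.55 V) is the cathode; Fe²⁺/Fe (E° = -0.44 V) is the anode, so E°cell = +0.99 V.
Balancing electrons gives n = 2 (lcm of 2 and 2).
ΔG° = −nFE° = −(2)(96485)(+0.99) = -191,040 J = -191.0 kJ.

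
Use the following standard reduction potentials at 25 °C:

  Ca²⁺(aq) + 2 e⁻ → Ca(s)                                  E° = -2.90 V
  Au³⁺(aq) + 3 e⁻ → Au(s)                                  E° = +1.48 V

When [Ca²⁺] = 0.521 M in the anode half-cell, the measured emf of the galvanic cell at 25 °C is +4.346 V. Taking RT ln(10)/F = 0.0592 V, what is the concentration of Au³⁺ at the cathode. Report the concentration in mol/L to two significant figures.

0.0071 M

Au³⁺/Au is the cathode, Ca²⁺/Ca the anode: E°cell = +4.38 V, n = 6.
Overall reaction: 2 Au³⁺(aq) + 3 Ca(s) → 2 Au(s) + 3 Ca²⁺(aq); Q = [Ca²⁺]^3/[Au³⁺]^2.
From E = E° − (0.0592/n) log Q: log Q = (E° − E)·n/0.0592 = (+4.38 − (+4.346))·6/0.0592 = 3.4459.
So 2·log[Au³⁺] = 3·log(0.521) − log Q = -0.8495 − (3.4459) = -4.2954; log[Au³⁺] = -4.2954 / 2 = -2.1477; [Au³⁺] = 10^(-2.1477) ≈ 0.0071 M.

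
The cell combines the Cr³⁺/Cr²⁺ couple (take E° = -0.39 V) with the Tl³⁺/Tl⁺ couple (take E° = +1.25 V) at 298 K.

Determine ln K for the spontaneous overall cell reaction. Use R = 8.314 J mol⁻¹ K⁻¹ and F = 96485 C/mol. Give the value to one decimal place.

127.7

Cathode: Tl³⁺/Tl⁺; anode: Cr³⁺/Cr²⁺. E°cell = (+1.25) − (-0.39) = +1.64 V, with n = 2.
ΔG° = −nFE° = −RT ln K, so ln K = nFE°/(RT) = (2)(96485)(+1.64) / ((8.314)(298)) = 127.734.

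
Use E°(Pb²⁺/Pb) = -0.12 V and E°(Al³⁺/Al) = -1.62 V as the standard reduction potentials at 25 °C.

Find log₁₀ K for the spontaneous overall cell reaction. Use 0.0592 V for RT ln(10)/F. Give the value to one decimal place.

152.0

Cathode: Pb²⁺/Pb; anode: Al³⁺/Al. E°cell = +1.50 V, n = 6.
log K = nE°cell / 0.0592 = (6)(+1.50) / 0.0592 = 152.0.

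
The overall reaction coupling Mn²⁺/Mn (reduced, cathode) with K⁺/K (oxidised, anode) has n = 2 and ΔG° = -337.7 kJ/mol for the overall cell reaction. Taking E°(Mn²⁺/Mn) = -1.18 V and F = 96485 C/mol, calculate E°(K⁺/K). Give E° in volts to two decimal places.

-2.93 V

E°cell = −ΔG°/(nF) = −(-337.7×10³)/((2)(96485)) = +1.750 V.
Since Mn²⁺/Mn is the cathode and K⁺/K the anode, E°cell = E°(Mn²⁺/Mn) − E°(K⁺/K).
So E°(K⁺/K) = E°(Mn²⁺/Mn) − E°cell = (-1.18) − (+1.750) = -2.93 V.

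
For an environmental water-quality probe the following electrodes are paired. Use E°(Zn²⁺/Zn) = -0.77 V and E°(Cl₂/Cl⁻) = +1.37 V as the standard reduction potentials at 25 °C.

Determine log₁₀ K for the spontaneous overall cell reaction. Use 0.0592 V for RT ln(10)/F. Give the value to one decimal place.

72.3

Cathode: Cl₂/Cl⁻; anode: Zn²⁺/Zn. E°cell = +2.14 V, n = 2.
log K = nE°cell / 0.0592 = (2)(+2.14) / 0.0592 = 72.3.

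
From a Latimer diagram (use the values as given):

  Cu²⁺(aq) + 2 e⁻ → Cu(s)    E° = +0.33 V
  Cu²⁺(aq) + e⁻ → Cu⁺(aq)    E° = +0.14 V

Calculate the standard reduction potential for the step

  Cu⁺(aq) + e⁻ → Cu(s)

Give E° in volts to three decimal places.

+0.520 V

Sequential free energies add, so n₃E°₃ = n₁E°₁ + n₂E°₂.
With n₃ = 2, and the known step contributing 1×(+0.14) V, the unknown satisfies 1·E° = 2×(+0.33) − 1×(+0.14) = +0.520.
E° = +0.520 / 1 = +0.520 V.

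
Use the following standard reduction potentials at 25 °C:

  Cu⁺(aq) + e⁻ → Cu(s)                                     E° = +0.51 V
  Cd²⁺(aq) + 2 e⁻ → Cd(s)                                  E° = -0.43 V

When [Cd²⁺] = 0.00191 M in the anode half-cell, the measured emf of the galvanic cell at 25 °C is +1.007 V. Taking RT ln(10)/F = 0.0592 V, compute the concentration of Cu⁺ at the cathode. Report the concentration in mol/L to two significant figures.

0.59 M

Cu⁺/Cu is the cathode, Cd²⁺/Cd the anode: E°cell = +0.94 V, n = 2.
Overall reaction: 2 Cu⁺(aq) + Cd(s) → 2 Cu(s) + Cd²⁺(aq); Q = [Cd²⁺]^1/[Cu⁺]^2.
From E = E° − (0.0592/n) log Q: log Q = (E° − E)·n/0.0592 = (+0.94 − (+1.007))·2/0.0592 = -2.2635.
So 2·log[Cu⁺] = 1·log(0.00191) − log Q = -2.7190 − (-2.2635) = -0.4555; log[Cu⁺] = -0.4555 / 2 = -0.2278; [Cu⁺] = 10^(-0.2278) ≈ 0.59 M.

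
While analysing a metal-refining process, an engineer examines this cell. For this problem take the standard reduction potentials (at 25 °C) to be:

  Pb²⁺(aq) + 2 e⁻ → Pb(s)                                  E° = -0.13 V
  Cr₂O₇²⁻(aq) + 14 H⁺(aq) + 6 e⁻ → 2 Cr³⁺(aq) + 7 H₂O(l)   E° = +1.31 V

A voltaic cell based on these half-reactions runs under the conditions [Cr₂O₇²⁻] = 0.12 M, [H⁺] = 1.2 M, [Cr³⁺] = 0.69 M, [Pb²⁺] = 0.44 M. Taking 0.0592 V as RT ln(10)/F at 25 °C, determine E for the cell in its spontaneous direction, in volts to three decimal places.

Cr₂O₇²⁻/Cr³⁺ is the cathode (higher E°), Pb²⁺/Pb the anode: E°cell = +1.31 − (-0.13) = +1.44 V, n = 6.
Overall: Cr₂O₇²⁻(aq) + 14 H⁺(aq) + 3 Pb(s) → 2 Cr³⁺(aq) + 7 H₂O(l) + 3 Pb²⁺(aq)
Q = [Cr³⁺]^2·[Pb²⁺]^3 / ([Cr₂O₇²⁻]·[H⁺]^14); log Q = -1.580.
E = E° − (0.0592/n) log Q = +1.44 − (0.0592/6)(-1.580) = +1.456 V.

+1.456 V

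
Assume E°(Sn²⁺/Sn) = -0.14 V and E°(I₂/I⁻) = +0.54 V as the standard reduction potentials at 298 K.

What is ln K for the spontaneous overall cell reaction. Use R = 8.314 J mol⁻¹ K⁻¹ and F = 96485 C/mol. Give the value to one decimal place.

Cathode: I₂/I⁻; anode: Sn²⁺/Sn. E°cell = (+0.54) − (-0.14) = +0.68 V, with n = 2.
ΔG° = −nFE° = −RT ln K, so ln K = nFE°/(RT) = (2)(96485)(+0.68) / ((8.314)(298)) = 52.963.

53.0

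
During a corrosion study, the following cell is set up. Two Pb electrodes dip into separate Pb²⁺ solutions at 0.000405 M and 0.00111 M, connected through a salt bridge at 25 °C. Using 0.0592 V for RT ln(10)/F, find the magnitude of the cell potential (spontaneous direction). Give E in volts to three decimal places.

+0.013 V

For a concentration cell E°cell = 0. The 0.00111 M side is the cathode (reduction is favoured where [Pb²⁺] is higher).
With n = 2, E = −(0.0592/2) log([Pb²⁺]ₐₙ/[Pb²⁺]꜀ₐₜ) = −(0.0592/2) log(0.000405/0.00111) = −(0.0592/2)(-0.438) = +0.013 V.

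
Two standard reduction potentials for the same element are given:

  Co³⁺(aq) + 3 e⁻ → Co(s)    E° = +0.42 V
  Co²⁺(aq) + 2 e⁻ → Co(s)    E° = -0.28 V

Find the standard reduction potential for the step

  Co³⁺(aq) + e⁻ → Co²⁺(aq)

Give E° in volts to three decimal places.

Sequential free energies add, so n₃E°₃ = n₁E°₁ + n₂E°₂.
With n₃ = 3, and the known step contributing 2×(-0.28) V, the unknown satisfies 1·E° = 3×(+0.42) − 2×(-0.28) = +1.820.
E° = +1.820 / 1 = +1.820 V.

+1.820 V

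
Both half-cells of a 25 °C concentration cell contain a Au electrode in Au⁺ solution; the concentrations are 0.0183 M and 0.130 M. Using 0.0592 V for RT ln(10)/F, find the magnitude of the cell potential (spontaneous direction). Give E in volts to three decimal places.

For a concentration cell E°cell = 0. The 0.130 M side is the cathode (reduction is favoured where [Au⁺] is higher).
With n = 1, E = −(0.0592/1) log([Au⁺]ₐₙ/[Au⁺]꜀ₐₜ) = −(0.0592/1) log(0.0183/0.13) = −(0.0592/1)(-0.851) = +0.050 V.

+0.050 V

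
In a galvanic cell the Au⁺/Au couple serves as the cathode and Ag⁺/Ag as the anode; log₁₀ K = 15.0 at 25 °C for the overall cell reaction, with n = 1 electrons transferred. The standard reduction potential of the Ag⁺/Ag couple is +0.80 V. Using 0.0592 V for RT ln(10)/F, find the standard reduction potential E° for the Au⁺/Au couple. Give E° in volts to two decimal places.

E°cell = (0.0592/n)·log K = (0.0592/1)(15.0) = +0.888 V.
Since Au⁺/Au is the cathode and Ag⁺/Ag the anode, E°cell = E°(Au⁺/Au) − E°(Ag⁺/Ag).
So E°(Au⁺/Au) = E°cell + E°(Ag⁺/Ag) = +0.888 + (+0.80) = +1.69 V.

+1.69 V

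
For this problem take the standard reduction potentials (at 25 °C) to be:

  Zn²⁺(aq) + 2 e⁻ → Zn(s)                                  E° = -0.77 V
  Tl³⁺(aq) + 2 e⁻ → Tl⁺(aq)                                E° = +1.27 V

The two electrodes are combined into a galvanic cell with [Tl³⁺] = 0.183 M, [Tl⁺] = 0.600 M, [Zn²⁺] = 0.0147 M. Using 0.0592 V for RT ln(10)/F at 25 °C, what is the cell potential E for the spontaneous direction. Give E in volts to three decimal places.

+2.079 V

Tl³⁺/Tl⁺ is the cathode (higher E°), Zn²⁺/Zn the anode: E°cell = +1.27 − (-0.77) = +2.04 V, n = 2.
Overall: Tl³⁺(aq) + Zn(s) → Tl⁺(aq) + Zn²⁺(aq)
Q = [Tl⁺]·[Zn²⁺] / ([Tl³⁺]); log Q = -1.317.
E = E° − (0.0592/n) log Q = +2.04 − (0.0592/2)(-1.317) = +2.079 V.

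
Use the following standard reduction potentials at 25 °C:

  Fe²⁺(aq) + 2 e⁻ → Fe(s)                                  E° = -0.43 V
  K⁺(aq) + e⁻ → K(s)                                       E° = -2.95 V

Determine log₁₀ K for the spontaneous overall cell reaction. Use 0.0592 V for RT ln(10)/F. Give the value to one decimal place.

85.1

Cathode: Fe²⁺/Fe; anode: K⁺/K. E°cell = +2.52 V, n = 2.
log K = nE°cell / 0.0592 = (2)(+2.52) / 0.0592 = 85.1.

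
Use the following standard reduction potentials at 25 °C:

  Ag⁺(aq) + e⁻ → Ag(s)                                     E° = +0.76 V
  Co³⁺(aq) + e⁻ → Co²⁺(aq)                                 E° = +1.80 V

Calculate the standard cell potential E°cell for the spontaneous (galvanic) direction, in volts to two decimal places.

+1.04 V

The Co³⁺/Co²⁺ couple has the higher reduction potential, so it is the cathode; Ag⁺/Ag is oxidised at the anode.
E°cell = E°(cathode) − E°(anode) = (+1.80) − (+0.76) = +1.04 V.
Since E°cell > 0, the reaction is spontaneous under standard conditions.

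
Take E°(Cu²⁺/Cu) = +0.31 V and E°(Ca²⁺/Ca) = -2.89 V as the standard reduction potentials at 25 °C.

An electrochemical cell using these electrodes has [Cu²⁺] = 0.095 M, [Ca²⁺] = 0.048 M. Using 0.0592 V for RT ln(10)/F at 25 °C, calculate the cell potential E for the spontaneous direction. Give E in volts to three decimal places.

+3.209 V

Cu²⁺/Cu is the cathode (higher E°), Ca²⁺/Ca the anode: E°cell = +0.31 − (-2.89) = +3.20 V, n = 2.
Overall: Cu²⁺(aq) + Ca(s) → Cu(s) + Ca²⁺(aq)
Q = [Ca²⁺] / ([Cu²⁺]); log Q = -0.296.
E = E° − (0.0592/n) log Q = +3.20 − (0.0592/2)(-0.296) = +3.209 V.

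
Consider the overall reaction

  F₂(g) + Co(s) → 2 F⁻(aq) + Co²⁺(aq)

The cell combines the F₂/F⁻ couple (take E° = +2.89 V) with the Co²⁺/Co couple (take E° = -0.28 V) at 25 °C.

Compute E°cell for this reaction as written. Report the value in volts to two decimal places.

+3.17 V

The F₂/F⁻ couple has the higher reduction potential, so it is the cathode; Co²⁺/Co is oxidised at the anode.
E°cell = E°(cathode) − E°(anode) = (+2.89) − (-0.28) = +3.17 V.
Since E°cell > 0, the reaction is spontaneous under standard conditions.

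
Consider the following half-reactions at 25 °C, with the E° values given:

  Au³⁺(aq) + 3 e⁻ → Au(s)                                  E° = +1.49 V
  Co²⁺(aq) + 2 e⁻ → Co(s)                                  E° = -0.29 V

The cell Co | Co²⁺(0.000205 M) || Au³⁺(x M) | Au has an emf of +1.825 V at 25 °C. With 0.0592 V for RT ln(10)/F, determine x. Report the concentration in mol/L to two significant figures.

Au³⁺/Au is the cathode, Co²⁺/Co the anode: E°cell = +1.78 V, n = 6.
Overall reaction: 2 Au³⁺(aq) + 3 Co(s) → 2 Au(s) + 3 Co²⁺(aq); Q = [Co²⁺]^3/[Au³⁺]^2.
From E = E° − (0.0592/n) log Q: log Q = (E° − E)·n/0.0592 = (+1.78 − (+1.825))·6/0.0592 = -4.5608.
So 2·log[Au³⁺] = 3·log(0.000205) − log Q = -11.0647 − (-4.5608) = -6.5039; log[Au³⁺] = -6.5039 / 2 = -3.2519; [Au³⁺] = 10^(-3.2519) ≈ 0.00056 M.

0.00056 M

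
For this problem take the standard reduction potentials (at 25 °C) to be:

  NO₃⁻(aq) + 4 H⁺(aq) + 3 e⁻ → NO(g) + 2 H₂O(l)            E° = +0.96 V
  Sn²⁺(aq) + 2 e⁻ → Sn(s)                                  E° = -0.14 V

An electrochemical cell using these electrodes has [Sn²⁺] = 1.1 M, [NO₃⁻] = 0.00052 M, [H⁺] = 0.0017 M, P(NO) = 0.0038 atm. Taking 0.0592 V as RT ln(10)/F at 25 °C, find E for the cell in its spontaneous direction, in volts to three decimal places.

NO₃⁻/NO is the cathode (higher E°), Sn²⁺/Sn the anode: E°cell = +0.96 − (-0.14) = +1.10 V, n = 6.
Overall: 2 NO₃⁻(aq) + 8 H⁺(aq) + 3 Sn(s) → 2 NO(g) + 4 H₂O(l) + 3 Sn²⁺(aq)
Q = P(NO)^2·[Sn²⁺]^3 / ([NO₃⁻]^2·[H⁺]^8); log Q = 24.008.
E = E° − (0.0592/n) log Q = +1.10 − (0.0592/6)(24.008) = +0.863 V.

+0.863 V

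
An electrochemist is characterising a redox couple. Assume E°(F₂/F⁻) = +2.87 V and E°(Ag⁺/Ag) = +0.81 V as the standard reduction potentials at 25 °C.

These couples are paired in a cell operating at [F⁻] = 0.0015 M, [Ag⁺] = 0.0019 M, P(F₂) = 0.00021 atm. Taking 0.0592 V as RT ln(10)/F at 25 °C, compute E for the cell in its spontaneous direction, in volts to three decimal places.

F₂/F⁻ is the cathode (higher E°), Ag⁺/Ag the anode: E°cell = +2.87 − (+0.81) = +2.06 V, n = 2.
Overall: F₂(g) + 2 Ag(s) → 2 F⁻(aq) + 2 Ag⁺(aq)
Q = [F⁻]^2·[Ag⁺]^2 / (P(F₂)); log Q = -7.413.
E = E° − (0.0592/n) log Q = +2.06 − (0.0592/2)(-7.413) = +2.279 V.

+2.279 V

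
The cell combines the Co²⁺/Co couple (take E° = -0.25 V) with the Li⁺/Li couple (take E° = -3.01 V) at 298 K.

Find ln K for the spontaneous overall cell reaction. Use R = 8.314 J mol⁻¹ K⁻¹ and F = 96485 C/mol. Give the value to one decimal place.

Cathode: Co²⁺/Co; anode: Li⁺/Li. E°cell = (-0.25) − (-3.01) = +2.76 V, with n = 2.
ΔG° = −nFE° = −RT ln K, so ln K = nFE°/(RT) = (2)(96485)(+2.76) / ((8.314)(298)) = 214.967.

215.0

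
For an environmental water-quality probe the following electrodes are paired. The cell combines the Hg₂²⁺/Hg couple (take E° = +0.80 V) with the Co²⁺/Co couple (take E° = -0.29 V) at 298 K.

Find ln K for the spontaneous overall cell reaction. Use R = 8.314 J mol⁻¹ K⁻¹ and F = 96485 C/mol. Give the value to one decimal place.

Cathode: Hg₂²⁺/Hg; anode: Co²⁺/Co. E°cell = (+0.80) − (-0.29) = +1.09 V, with n = 2.
ΔG° = −nFE° = −RT ln K, so ln K = nFE°/(RT) = (2)(96485)(+1.09) / ((8.314)(298)) = 84.897.

84.9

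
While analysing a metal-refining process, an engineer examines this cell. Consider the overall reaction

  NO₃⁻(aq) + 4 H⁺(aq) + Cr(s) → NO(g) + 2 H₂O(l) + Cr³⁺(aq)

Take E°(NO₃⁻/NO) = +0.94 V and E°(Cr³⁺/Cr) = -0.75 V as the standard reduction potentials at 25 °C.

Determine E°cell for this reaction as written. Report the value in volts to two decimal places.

+1.69 V

The NO₃⁻/NO couple has the higher reduction potential, so it is the cathode; Cr³⁺/Cr is oxidised at the anode.
E°cell = E°(cathode) − E°(anode) = (+0.94) − (-0.75) = +1.69 V.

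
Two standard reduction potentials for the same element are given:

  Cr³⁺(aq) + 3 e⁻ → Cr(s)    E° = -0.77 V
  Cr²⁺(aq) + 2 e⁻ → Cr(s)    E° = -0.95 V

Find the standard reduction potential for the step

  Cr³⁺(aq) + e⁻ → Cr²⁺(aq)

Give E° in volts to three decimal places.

Sequential free energies add, so n₃E°₃ = n₁E°₁ + n₂E°₂.
With n₃ = 3, and the known step contributing 2×(-0.95) V, the unknown satisfies 1·E° = 3×(-0.77) − 2×(-0.95) = -0.410.
E° = -0.410 / 1 = -0.410 V.

-0.410 V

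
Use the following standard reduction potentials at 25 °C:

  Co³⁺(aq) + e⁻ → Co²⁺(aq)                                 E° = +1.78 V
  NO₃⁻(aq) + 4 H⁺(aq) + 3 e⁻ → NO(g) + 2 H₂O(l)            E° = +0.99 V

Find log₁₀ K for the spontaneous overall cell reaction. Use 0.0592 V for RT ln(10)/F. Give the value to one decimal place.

Cathode: Co³⁺/Co²⁺; anode: NO₃⁻/NO. E°cell = +0.79 V, n = 3.
log K = nE°cell / 0.0592 = (3)(+0.79) / 0.0592 = 40.0.

40.0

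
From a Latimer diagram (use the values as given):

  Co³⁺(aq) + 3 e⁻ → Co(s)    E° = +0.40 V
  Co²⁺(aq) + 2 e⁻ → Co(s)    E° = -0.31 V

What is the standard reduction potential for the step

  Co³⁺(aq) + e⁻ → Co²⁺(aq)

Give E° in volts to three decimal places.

Sequential free energies add, so n₃E°₃ = n₁E°₁ + n₂E°₂.
With n₃ = 3, and the known step contributing 2×(-0.31) V, the unknown satisfies 1·E° = 3×(+0.40) − 2×(-0.31) = +1.820.
E° = +1.820 / 1 = +1.820 V.

+1.820 V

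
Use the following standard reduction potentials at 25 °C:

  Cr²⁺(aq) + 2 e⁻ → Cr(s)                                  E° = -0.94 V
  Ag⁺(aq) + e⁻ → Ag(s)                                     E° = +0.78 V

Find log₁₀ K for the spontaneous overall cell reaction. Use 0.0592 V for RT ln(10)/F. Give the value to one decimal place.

Cathode: Ag⁺/Ag; anode: Cr²⁺/Cr. E°cell = +1.72 V, n = 2.
log K = nE°cell / 0.0592 = (2)(+1.72) / 0.0592 = 58.1.

58.1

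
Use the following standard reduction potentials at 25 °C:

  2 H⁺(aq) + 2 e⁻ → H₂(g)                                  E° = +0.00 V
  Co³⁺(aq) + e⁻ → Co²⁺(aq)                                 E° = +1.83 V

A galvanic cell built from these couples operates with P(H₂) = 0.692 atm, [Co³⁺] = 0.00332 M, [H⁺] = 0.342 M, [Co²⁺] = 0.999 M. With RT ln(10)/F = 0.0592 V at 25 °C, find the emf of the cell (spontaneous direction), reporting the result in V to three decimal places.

+1.706 V

Co³⁺/Co²⁺ is the cathode (higher E°), H⁺/H₂ the anode: E°cell = +1.83 − (+0.00) = +1.83 V, n = 2.
Overall: 2 Co³⁺(aq) + H₂(g) → 2 Co²⁺(aq) + 2 H⁺(aq)
Q = [Co²⁺]^2·[H⁺]^2 / ([Co³⁺]^2·P(H₂)); log Q = 4.185.
E = E° − (0.0592/n) log Q = +1.83 − (0.0592/2)(4.185) = +1.706 V.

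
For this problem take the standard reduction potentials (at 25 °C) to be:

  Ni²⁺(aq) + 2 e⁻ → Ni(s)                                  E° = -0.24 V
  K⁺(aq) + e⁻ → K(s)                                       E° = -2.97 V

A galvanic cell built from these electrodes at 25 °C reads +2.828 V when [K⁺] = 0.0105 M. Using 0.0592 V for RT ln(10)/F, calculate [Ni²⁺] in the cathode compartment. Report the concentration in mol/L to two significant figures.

0.23 M

Ni²⁺/Ni is the cathode, K⁺/K the anode: E°cell = +2.73 V, n = 2.
Overall reaction: Ni²⁺(aq) + 2 K(s) → Ni(s) + 2 K⁺(aq); Q = [K⁺]^2/[Ni²⁺]^1.
From E = E° − (0.0592/n) log Q: log Q = (E° − E)·n/0.0592 = (+2.73 − (+2.828))·2/0.0592 = -3.3108.
So 1·log[Ni²⁺] = 2·log(0.0105) − log Q = -3.9576 − (-3.3108) = -0.6468; [Ni²⁺] = 10^(-0.6468) ≈ 0.23 M.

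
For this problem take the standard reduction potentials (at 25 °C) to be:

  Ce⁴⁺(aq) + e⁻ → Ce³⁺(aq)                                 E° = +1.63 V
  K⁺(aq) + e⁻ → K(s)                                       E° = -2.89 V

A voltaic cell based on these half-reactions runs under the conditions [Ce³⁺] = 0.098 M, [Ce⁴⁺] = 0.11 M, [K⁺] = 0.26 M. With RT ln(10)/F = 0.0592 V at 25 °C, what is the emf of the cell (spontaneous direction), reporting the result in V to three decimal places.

+4.558 V

Ce⁴⁺/Ce³⁺ is the cathode (higher E°), K⁺/K the anode: E°cell = +1.63 − (-2.89) = +4.52 V, n = 1.
Overall: Ce⁴⁺(aq) + K(s) → Ce³⁺(aq) + K⁺(aq)
Q = [Ce³⁺]·[K⁺] / ([Ce⁴⁺]); log Q = -0.635.
E = E° − (0.0592/n) log Q = +4.52 − (0.0592/1)(-0.635) = +4.558 V.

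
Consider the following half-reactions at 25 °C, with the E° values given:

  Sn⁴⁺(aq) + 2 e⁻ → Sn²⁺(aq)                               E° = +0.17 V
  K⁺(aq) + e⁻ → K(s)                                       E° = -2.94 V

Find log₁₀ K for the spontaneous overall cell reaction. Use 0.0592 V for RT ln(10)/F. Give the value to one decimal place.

Cathode: Sn⁴⁺/Sn²⁺; anode: K⁺/K. E°cell = +3.11 V, n = 2.
log K = nE°cell / 0.0592 = (2)(+3.11) / 0.0592 = 105.1.

105.1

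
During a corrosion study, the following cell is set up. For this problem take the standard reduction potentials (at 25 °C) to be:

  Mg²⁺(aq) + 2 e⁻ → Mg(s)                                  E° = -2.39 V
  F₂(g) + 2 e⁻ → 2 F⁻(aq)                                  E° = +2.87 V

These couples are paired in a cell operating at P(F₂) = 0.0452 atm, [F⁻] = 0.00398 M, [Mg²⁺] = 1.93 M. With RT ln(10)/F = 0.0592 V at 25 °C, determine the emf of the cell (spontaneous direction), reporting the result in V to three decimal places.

F₂/F⁻ is the cathode (higher E°), Mg²⁺/Mg the anode: E°cell = +2.87 − (-2.39) = +5.26 V, n = 2.
Overall: F₂(g) + Mg(s) → 2 F⁻(aq) + Mg²⁺(aq)
Q = [F⁻]^2·[Mg²⁺] / (P(F₂)); log Q = -3.170.
E = E° − (0.0592/n) log Q = +5.26 − (0.0592/2)(-3.170) = +5.354 V.

+5.354 V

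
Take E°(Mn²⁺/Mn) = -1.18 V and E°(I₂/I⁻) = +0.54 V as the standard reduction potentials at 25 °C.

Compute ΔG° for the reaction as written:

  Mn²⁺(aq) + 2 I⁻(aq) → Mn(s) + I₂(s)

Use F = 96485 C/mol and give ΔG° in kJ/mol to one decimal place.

As written, Mn²⁺/Mn is reduced (cathode) and I₂/I⁻ is oxidised (anode), so E°cell = (-1.18) − (+0.54) = -1.72 V.
Balancing electrons gives n = 2.
ΔG° = −nFE° = −(2)(96485)(-1.72) = 331,908 J = +331.9 kJ/mol.

+331.9 kJ/mol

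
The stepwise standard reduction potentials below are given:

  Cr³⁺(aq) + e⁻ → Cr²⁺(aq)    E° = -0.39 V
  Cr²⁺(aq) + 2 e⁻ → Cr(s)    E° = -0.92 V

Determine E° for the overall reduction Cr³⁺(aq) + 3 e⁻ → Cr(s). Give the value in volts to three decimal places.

Since ΔG° = −nFE° is additive over sequential reductions, n₃E°₃ = n₁E°₁ + n₂E°₂.
E°₃ = (1×-0.39 + 2×-0.92) / 3 = (-2.230) / 3 = -0.743 V.

-0.743 V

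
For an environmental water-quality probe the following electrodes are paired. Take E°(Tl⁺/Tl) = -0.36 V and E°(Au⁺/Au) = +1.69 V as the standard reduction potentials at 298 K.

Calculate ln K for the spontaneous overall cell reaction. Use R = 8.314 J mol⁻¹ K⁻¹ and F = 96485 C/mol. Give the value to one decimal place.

79.8

Cathode: Au⁺/Au; anode: Tl⁺/Tl. E°cell = (+1.69) − (-0.36) = +2.05 V, with n = 1.
ΔG° = −nFE° = −RT ln K, so ln K = nFE°/(RT) = (1)(96485)(+2.05) / ((8.314)(298)) = 79.834.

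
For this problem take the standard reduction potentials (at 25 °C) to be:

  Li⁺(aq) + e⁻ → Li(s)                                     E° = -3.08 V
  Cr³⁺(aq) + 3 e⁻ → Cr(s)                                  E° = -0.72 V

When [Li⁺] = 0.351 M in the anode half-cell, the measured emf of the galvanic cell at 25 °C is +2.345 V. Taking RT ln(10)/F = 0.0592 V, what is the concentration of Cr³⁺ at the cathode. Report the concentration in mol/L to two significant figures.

0.0075 M

Cr³⁺/Cr is the cathode, Li⁺/Li the anode: E°cell = +2.36 V, n = 3.
Overall reaction: Cr³⁺(aq) + 3 Li(s) → Cr(s) + 3 Li⁺(aq); Q = [Li⁺]^3/[Cr³⁺]^1.
From E = E° − (0.0592/n) log Q: log Q = (E° − E)·n/0.0592 = (+2.36 − (+2.345))·3/0.0592 = 0.7601.
So 1·log[Cr³⁺] = 3·log(0.351) − log Q = -1.3641 − (0.7601) = -2.1242; [Cr³⁺] = 10^(-2.1242) ≈ 0.0075 M.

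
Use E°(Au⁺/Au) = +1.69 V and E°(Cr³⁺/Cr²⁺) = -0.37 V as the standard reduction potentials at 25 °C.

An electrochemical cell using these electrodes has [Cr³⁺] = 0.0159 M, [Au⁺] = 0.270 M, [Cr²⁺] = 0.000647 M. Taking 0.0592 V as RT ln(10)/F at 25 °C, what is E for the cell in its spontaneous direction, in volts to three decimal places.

Au⁺/Au is the cathode (higher E°), Cr³⁺/Cr²⁺ the anode: E°cell = +1.69 − (-0.37) = +2.06 V, n = 1.
Overall: Au⁺(aq) + Cr²⁺(aq) → Au(s) + Cr³⁺(aq)
Q = [Cr³⁺] / ([Au⁺]·[Cr²⁺]); log Q = 1.959.
E = E° − (0.0592/n) log Q = +2.06 − (0.0592/1)(1.959) = +1.944 V.

+1.944 V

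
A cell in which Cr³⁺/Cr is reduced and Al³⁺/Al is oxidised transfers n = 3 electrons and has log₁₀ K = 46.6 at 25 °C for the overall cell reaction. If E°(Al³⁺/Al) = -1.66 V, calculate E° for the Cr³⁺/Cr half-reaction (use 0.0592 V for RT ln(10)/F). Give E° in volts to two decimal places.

-0.74 V

E°cell = (0.0592/n)·log K = (0.0592/3)(46.6) = +0.920 V.
Since Cr³⁺/Cr is the cathode and Al³⁺/Al the anode, E°cell = E°(Cr³⁺/Cr) − E°(Al³⁺/Al).
So E°(Cr³⁺/Cr) = E°cell + E°(Al³⁺/Al) = +0.920 + (-1.66) = -0.74 V.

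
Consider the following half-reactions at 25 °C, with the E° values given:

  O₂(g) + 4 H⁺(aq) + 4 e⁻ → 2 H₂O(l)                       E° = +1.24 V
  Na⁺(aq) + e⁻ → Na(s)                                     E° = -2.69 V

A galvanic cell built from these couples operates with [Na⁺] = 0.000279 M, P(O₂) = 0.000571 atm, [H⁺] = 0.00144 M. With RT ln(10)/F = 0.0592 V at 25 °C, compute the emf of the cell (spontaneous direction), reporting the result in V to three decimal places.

+3.924 V

O₂/H₂O is the cathode (higher E°), Na⁺/Na the anode: E°cell = +1.24 − (-2.69) = +3.93 V, n = 4.
Overall: O₂(g) + 4 H⁺(aq) + 4 Na(s) → 2 H₂O(l) + 4 Na⁺(aq)
Q = [Na⁺]^4 / (P(O₂)·[H⁺]^4); log Q = 0.392.
E = E° − (0.0592/n) log Q = +3.93 − (0.0592/4)(0.392) = +3.924 V.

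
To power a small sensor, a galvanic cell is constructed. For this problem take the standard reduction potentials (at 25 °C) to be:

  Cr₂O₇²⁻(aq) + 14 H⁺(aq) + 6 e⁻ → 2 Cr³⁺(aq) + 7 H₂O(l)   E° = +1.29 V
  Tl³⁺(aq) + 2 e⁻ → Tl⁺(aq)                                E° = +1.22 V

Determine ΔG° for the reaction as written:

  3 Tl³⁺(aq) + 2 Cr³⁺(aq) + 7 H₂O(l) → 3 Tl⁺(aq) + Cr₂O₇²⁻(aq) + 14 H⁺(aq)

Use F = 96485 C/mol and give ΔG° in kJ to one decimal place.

+40.5 kJ

As written, Tl³⁺/Tl⁺ is reduced (cathode) and Cr₂O₇²⁻/Cr³⁺ is oxidised (anode), so E°cell = (+1.22) − (+1.29) = -0.07 V.
Balancing electrons gives n = 6.
ΔG° = −nFE° = −(6)(96485)(-0.07) = 40,524 J = +40.5 kJ.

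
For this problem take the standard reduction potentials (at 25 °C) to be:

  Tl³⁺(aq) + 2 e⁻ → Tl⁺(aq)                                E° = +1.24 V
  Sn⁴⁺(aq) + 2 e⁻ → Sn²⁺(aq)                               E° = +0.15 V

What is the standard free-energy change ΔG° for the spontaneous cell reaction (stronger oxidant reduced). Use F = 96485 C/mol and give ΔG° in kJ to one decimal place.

Tl³⁺/Tl⁺ (E° = +1.24 V) is the cathode; Sn⁴⁺/Sn²⁺ (E° = +0.15 V) is the anode, so E°cell = +1.09 V.
Balancing electrons gives n = 2 (lcm of 2 and 2).
ΔG° = −nFE° = −(2)(96485)(+1.09) = -210,337 J = -210.3 kJ.

-210.3 kJ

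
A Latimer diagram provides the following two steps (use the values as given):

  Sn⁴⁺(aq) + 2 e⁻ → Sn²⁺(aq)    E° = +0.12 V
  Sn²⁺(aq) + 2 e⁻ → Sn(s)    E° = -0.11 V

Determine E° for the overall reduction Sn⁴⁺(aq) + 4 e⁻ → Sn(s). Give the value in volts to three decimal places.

Adding the free-energy changes (−nFE°) of the two steps gives −n₃FE°₃ = −n₁FE°₁ − n₂FE°₂.
E°₃ = (2×+0.12 + 2×-0.11) / 4 = (+0.020) / 4 = +0.005 V.

+0.005 V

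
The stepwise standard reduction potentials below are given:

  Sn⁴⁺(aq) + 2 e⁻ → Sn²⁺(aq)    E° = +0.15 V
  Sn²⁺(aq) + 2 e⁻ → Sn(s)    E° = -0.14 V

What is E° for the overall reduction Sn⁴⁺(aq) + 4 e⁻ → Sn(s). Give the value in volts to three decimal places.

+0.005 V

Standard free energies of sequential steps add: ΔG°₃ = ΔG°₁ + ΔG°₂, so n₃E°₃ = n₁E°₁ + n₂E°₂.
E°₃ = (2×+0.15 + 2×-0.14) / 4 = (+0.020) / 4 = +0.005 V.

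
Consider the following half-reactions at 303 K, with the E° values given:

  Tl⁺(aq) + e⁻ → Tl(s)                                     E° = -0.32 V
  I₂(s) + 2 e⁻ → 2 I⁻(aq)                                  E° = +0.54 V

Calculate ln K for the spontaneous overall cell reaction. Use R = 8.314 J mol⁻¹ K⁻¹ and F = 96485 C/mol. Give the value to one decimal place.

Cathode: I₂/I⁻; anode: Tl⁺/Tl. E°cell = (+0.54) − (-0.32) = +0.86 V, with n = 2.
ΔG° = −nFE° = −RT ln K, so ln K = nFE°/(RT) = (2)(96485)(+0.86) / ((8.314)(303)) = 65.877.

65.9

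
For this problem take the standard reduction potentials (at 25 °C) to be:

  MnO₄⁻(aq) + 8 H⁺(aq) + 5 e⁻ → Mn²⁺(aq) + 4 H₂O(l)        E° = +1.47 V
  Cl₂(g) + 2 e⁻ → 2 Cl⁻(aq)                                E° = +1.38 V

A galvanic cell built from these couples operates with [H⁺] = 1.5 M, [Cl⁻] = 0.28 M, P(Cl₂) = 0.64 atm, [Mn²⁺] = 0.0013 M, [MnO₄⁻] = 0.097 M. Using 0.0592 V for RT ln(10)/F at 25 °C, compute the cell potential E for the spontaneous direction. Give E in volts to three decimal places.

MnO₄⁻/Mn²⁺ is the cathode (higher E°), Cl₂/Cl⁻ the anode: E°cell = +1.47 − (+1.38) = +0.09 V, n = 10.
Overall: 2 MnO₄⁻(aq) + 16 H⁺(aq) + 10 Cl⁻(aq) → 2 Mn²⁺(aq) + 8 H₂O(l) + 5 Cl₂(g)
Q = [Mn²⁺]^2·P(Cl₂)^5 / ([MnO₄⁻]^2·[H⁺]^16·[Cl⁻]^10); log Q = -2.004.
E = E° − (0.0592/n) log Q = +0.09 − (0.0592/10)(-2.004) = +0.102 V.

+0.102 V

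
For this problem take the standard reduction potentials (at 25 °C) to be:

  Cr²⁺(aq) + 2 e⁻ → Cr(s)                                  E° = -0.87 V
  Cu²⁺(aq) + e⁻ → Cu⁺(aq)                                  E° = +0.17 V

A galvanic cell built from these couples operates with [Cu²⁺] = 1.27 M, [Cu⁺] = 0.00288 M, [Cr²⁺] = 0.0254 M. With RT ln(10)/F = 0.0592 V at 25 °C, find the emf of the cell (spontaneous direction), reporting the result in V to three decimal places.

+1.244 V

Cu²⁺/Cu⁺ is the cathode (higher E°), Cr²⁺/Cr the anode: E°cell = +0.17 − (-0.87) = +1.04 V, n = 2.
Overall: 2 Cu²⁺(aq) + Cr(s) → 2 Cu⁺(aq) + Cr²⁺(aq)
Q = [Cu⁺]^2·[Cr²⁺] / ([Cu²⁺]^2); log Q = -6.884.
E = E° − (0.0592/n) log Q = +1.04 − (0.0592/2)(-6.884) = +1.244 V.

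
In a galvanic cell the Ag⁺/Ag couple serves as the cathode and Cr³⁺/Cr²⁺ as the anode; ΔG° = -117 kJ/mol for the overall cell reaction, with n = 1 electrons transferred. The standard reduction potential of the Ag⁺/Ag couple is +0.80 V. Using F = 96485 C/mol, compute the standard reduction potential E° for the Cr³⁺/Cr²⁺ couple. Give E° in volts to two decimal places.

E°cell = −ΔG°/(nF) = −(-117×10³)/((1)(96485)) = +1.213 V.
Since Ag⁺/Ag is the cathode and Cr³⁺/Cr²⁺ the anode, E°cell = E°(Ag⁺/Ag) − E°(Cr³⁺/Cr²⁺).
So E°(Cr³⁺/Cr²⁺) = E°(Ag⁺/Ag) − E°cell = (+0.80) − (+1.213) = -0.41 V.

-0.41 V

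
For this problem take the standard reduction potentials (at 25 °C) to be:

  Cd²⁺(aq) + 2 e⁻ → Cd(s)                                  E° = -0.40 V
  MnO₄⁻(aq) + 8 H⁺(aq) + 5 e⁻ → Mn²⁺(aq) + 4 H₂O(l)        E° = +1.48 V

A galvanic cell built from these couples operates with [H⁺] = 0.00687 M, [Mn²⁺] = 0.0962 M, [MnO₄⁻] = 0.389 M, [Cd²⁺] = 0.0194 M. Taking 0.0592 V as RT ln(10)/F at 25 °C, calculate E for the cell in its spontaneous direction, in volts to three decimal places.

MnO₄⁻/Mn²⁺ is the cathode (higher E°), Cd²⁺/Cd the anode: E°cell = +1.48 − (-0.40) = +1.88 V, n = 10.
Overall: 2 MnO₄⁻(aq) + 16 H⁺(aq) + 5 Cd(s) → 2 Mn²⁺(aq) + 8 H₂O(l) + 5 Cd²⁺(aq)
Q = [Mn²⁺]^2·[Cd²⁺]^5 / ([MnO₄⁻]^2·[H⁺]^16); log Q = 24.834.
E = E° − (0.0592/n) log Q = +1.88 − (0.0592/10)(24.834) = +1.733 V.

+1.733 V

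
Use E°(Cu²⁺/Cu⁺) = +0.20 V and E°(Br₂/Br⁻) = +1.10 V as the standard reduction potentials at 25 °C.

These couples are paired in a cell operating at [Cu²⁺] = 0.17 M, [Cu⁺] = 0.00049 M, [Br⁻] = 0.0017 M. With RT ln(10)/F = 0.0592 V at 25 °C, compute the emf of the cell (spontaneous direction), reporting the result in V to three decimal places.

+0.914 V

Br₂/Br⁻ is the cathode (higher E°), Cu²⁺/Cu⁺ the anode: E°cell = +1.10 − (+0.20) = +0.90 V, n = 2.
Overall: Br₂(l) + 2 Cu⁺(aq) → 2 Br⁻(aq) + 2 Cu²⁺(aq)
Q = [Br⁻]^2·[Cu²⁺]^2 / ([Cu⁺]^2); log Q = -0.459.
E = E° − (0.0592/n) log Q = +0.90 − (0.0592/2)(-0.459) = +0.914 V.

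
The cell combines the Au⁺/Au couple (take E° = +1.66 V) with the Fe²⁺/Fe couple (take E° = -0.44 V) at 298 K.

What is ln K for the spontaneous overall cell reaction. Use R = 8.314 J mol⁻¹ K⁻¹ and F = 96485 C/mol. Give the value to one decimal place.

Cathode: Au⁺/Au; anode: Fe²⁺/Fe. E°cell = (+1.66) − (-0.44) = +2.10 V, with n = 2.
ΔG° = −nFE° = −RT ln K, so ln K = nFE°/(RT) = (2)(96485)(+2.10) / ((8.314)(298)) = 163.562.

163.6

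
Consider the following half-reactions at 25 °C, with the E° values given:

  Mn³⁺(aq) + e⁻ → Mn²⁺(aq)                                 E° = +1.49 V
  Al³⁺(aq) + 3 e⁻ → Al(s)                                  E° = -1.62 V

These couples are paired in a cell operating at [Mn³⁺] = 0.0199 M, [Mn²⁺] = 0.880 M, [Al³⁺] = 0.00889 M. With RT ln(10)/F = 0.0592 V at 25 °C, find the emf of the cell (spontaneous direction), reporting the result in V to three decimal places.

+3.053 V

Mn³⁺/Mn²⁺ is the cathode (higher E°), Al³⁺/Al the anode: E°cell = +1.49 − (-1.62) = +3.11 V, n = 3.
Overall: 3 Mn³⁺(aq) + Al(s) → 3 Mn²⁺(aq) + Al³⁺(aq)
Q = [Mn²⁺]^3·[Al³⁺] / ([Mn³⁺]^3); log Q = 2.886.
E = E° − (0.0592/n) log Q = +3.11 − (0.0592/3)(2.886) = +3.053 V.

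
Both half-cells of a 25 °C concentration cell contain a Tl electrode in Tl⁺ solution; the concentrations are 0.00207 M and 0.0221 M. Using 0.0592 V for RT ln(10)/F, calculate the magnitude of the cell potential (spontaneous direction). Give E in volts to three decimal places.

+0.061 V

For a concentration cell E°cell = 0. The 0.0221 M side is the cathode (reduction is favoured where [Tl⁺] is higher).
With n = 1, E = −(0.0592/1) log([Tl⁺]ₐₙ/[Tl⁺]꜀ₐₜ) = −(0.0592/1) log(0.00207/0.0221) = −(0.0592/1)(-1.028) = +0.061 V.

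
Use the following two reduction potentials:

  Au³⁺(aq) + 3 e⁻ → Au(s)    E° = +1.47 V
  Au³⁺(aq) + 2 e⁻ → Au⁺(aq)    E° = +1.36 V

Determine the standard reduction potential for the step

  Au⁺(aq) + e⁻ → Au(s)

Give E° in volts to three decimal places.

+1.690 V

Sequential free energies add, so n₃E°₃ = n₁E°₁ + n₂E°₂.
With n₃ = 3, and the known step contributing 2×(+1.36) V, the unknown satisfies 1·E° = 3×(+1.47) − 2×(+1.36) = +1.690.
E° = +1.690 / 1 = +1.690 V.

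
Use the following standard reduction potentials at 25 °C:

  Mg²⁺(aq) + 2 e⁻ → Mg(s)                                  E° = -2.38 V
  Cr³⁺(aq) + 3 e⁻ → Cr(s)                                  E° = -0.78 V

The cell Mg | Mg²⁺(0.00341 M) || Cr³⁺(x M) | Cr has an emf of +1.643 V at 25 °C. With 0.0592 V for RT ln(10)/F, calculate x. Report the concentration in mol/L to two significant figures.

0.030 M

Cr³⁺/Cr is the cathode, Mg²⁺/Mg the anode: E°cell = +1.60 V, n = 6.
Overall reaction: 2 Cr³⁺(aq) + 3 Mg(s) → 2 Cr(s) + 3 Mg²⁺(aq); Q = [Mg²⁺]^3/[Cr³⁺]^2.
From E = E° − (0.0592/n) log Q: log Q = (E° − E)·n/0.0592 = (+1.60 − (+1.643))·6/0.0592 = -4.3581.
So 2·log[Cr³⁺] = 3·log(0.00341) − log Q = -7.4017 − (-4.3581) = -3.0436; log[Cr³⁺] = -3.0436 / 2 = -1.5218; [Cr³⁺] = 10^(-1.5218) ≈ 0.030 M.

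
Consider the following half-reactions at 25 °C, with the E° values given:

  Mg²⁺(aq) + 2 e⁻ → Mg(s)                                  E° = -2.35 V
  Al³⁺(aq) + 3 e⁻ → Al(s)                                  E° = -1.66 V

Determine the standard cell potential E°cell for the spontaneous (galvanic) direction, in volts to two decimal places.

+0.69 V

The Al³⁺/Al couple has the higher reduction potential, so it is the cathode; Mg²⁺/Mg is oxidised at the anode.
E°cell = E°(cathode) − E°(anode) = (-1.66) − (-2.35) = +0.69 V.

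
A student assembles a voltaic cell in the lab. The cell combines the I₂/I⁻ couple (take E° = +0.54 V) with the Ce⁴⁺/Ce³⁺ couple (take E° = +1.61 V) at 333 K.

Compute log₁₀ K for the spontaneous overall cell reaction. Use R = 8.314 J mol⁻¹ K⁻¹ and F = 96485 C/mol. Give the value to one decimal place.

32.4

Cathode: Ce⁴⁺/Ce³⁺; anode: I₂/I⁻. E°cell = (+1.61) − (+0.54) = +1.07 V, with n = 2.
ΔG° = −nFE° = −RT ln K, so ln K = nFE°/(RT) = (2)(96485)(+1.07) / ((8.314)(333)) = 74.579.
log₁₀ K = 74.579 / ln 10 = 32.4.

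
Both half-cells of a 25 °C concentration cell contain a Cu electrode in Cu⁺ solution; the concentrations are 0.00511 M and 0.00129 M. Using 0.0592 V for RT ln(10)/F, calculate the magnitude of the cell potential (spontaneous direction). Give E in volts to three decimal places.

+0.035 V

For a concentration cell E°cell = 0. The 0.00511 M side is the cathode (reduction is favoured where [Cu⁺] is higher).
With n = 1, E = −(0.0592/1) log([Cu⁺]ₐₙ/[Cu⁺]꜀ₐₜ) = −(0.0592/1) log(0.00129/0.00511) = −(0.0592/1)(-0.598) = +0.035 V.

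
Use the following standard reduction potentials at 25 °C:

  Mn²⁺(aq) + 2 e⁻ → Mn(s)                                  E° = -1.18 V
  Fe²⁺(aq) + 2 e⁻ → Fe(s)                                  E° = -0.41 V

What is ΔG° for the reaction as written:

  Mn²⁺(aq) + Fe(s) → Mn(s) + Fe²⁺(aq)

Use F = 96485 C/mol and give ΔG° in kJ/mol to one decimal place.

+148.6 kJ/mol

As written, Mn²⁺/Mn is reduced (cathode) and Fe²⁺/Fe is oxidised (anode), so E°cell = (-1.18) − (-0.41) = -0.77 V.
Balancing electrons gives n = 2.
ΔG° = −nFE° = −(2)(96485)(-0.77) = 148,587 J = +148.6 kJ/mol.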